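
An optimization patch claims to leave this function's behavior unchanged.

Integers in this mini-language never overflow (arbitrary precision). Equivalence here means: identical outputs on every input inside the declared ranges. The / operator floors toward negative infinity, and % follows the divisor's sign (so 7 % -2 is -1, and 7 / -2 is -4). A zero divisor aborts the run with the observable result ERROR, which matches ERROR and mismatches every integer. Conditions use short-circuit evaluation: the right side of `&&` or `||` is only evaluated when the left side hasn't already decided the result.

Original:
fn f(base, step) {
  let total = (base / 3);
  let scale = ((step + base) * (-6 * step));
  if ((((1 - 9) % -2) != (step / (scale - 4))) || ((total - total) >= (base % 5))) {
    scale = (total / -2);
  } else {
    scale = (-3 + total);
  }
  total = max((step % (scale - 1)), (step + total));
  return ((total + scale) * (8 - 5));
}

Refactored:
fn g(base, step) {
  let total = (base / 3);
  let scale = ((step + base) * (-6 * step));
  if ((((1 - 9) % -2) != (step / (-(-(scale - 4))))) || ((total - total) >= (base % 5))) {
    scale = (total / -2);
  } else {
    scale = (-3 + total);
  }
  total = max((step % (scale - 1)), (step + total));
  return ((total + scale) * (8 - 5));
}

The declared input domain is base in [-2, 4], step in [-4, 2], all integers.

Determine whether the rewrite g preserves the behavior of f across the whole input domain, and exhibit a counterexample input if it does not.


Behavior is preserved: although same computation, different form, the outputs never diverge.
Spot check at base=4, step=2 — f: total := 1 | scale := -72 | ((((1 - 9) % -2) != (step / (scale - 4))) || ((total - total) >= (base % 5))): true | scale := -1 | total := 3 | result 6. g: total := 1 | scale := -72 | ((((1 - 9) % -2) != (step / (-(-(scale - 4))))) || ((total - total) >= (base % 5))): true | scale := -1 | total := 3 | result 6. Both give 6.
Sweeping the whole domain (49 inputs) finds no disagreement.
verdict: equivalent


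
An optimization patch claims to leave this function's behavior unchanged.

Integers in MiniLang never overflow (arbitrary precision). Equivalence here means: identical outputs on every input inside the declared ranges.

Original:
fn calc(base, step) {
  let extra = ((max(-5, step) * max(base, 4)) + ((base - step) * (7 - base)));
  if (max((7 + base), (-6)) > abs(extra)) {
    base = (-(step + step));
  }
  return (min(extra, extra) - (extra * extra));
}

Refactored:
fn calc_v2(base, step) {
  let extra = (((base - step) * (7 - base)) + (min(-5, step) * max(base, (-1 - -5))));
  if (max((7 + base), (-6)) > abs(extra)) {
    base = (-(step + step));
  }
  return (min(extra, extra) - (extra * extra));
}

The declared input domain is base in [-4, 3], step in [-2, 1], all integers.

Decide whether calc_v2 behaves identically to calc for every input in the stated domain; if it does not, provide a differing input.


There is a counterexample at base=-4, step=-2: -930 on one side, -1806 on the other.
calc: extra = -30; (max((7 + base), (-6)) > abs(extra)) -> false; return -930
calc_v2: extra = -42; (max((7 + base), (-6)) > abs(extra)) -> false; return -1806
verdict: not equivalent; witness: base=-4, step=-2


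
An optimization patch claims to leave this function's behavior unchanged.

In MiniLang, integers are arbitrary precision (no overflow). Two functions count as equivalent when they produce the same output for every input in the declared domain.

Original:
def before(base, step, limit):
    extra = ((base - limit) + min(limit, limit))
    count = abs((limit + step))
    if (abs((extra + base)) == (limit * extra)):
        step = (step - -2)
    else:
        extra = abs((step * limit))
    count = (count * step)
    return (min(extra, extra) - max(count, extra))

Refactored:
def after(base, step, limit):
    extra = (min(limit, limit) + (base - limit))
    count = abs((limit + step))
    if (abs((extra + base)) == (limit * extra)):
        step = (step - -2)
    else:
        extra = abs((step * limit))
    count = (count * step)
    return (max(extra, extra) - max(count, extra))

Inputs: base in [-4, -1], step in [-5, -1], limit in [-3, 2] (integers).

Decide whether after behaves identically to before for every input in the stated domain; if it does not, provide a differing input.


Although `min(extra, extra)` became `max(extra, extra)`, no input in the stated domain can expose it.
One worked example (base=-4, step=-4, limit=2) — before: extra becomes -4; next count becomes 2; next (abs((extra + base)) == (limit * extra)) evaluates to false; next extra becomes 8; next count becomes -8; next final value 0; after: extra becomes -4; next count becomes 2; next (abs((extra + base)) == (limit * extra)) evaluates to false; next extra becomes 8; next count becomes -8; next final value 0; agreement on 0.
An exhaustive pass over the 120 declared inputs shows identical outputs.
verdict: equivalent


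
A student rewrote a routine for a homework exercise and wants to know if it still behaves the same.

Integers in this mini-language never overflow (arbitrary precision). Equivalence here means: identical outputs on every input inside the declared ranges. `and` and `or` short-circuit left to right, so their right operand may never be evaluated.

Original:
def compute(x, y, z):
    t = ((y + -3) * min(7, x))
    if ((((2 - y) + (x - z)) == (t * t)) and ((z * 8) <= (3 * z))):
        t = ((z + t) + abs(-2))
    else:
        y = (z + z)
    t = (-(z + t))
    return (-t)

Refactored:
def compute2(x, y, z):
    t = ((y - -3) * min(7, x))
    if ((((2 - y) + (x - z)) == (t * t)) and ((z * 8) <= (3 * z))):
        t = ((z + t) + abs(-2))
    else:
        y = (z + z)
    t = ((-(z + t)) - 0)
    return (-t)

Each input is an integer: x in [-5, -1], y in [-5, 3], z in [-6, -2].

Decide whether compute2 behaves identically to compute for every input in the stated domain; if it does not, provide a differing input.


Run the pair on x=-5, y=-5, z=-6.
compute: t=40, then ((((2 - y) + (x - z)) == (t * t)) and ((z * 8) <= (3 * z))) is false, then y=-12, then t=-34, then returns 34
compute2: t=10, then ((((2 - y) + (x - z)) == (t * t)) and ((z * 8) <= (3 * z))) is false, then y=-12, then t=-4, then returns 4
34 vs 4 — the two versions disagree here.
verdict: not equivalent; witness: x=-5, y=-5, z=-6


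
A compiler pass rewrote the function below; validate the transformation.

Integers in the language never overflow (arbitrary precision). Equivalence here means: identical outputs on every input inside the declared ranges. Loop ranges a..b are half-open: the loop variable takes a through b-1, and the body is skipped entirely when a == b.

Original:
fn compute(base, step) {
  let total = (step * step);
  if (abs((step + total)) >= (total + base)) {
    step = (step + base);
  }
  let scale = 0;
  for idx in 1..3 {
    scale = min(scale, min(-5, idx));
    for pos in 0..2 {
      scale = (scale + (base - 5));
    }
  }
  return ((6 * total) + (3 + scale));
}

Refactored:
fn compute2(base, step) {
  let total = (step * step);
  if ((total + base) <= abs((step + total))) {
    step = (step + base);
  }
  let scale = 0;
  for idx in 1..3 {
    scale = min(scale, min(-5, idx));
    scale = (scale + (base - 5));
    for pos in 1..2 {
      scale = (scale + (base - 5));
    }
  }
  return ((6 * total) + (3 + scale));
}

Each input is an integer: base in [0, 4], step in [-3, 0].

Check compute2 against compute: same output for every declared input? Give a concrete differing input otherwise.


The two are interchangeable: constant usage differs; loop structure differs; arithmetic usage differs; statement counts differ; comparison usage differs, and every declared input agrees.
Spot check at base=4, step=-2 — compute: total=4, then (abs((step + total)) >= (total + base)) is false, then scale=0, then (idx=1), then scale=-5, then (pos=0), then scale=-6, then (pos=1), then scale=-7, then (idx=2), then scale=-7, then (pos=0), then scale=-8, then (pos=1), then scale=-9, then returns 18. compute2: total=4, then ((total + base) <= abs((step + total))) is false, then scale=0, then (idx=1), then scale=-5, then scale=-6, then (pos=1), then scale=-7, then (idx=2), then scale=-7, then scale=-8, then (pos=1), then scale=-9, then returns 18. Both give 18.
Sweeping the whole domain (20 inputs) finds no disagreement.
verdict: equivalent


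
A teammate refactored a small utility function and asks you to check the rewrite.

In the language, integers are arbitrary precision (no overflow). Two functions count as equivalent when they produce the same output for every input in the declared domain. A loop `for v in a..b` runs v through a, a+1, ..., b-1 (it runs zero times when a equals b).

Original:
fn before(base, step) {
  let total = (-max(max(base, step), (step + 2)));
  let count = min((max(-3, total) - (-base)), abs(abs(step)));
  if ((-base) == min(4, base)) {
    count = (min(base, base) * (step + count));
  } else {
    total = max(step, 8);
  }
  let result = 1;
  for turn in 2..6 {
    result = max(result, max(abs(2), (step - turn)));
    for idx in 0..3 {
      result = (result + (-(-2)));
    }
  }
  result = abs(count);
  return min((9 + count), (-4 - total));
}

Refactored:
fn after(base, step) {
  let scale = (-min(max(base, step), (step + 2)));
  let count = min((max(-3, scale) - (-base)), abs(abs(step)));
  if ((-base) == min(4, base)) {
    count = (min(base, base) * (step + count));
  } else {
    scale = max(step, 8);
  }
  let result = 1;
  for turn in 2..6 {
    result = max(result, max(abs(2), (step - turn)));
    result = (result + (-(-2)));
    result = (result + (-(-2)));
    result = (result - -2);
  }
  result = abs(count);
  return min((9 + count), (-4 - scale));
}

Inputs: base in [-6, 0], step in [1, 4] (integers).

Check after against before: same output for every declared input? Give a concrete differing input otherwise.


Not equivalent: base=0, step=1 separates them (-1 vs -3).
before: total=-3, then count=-3, then ((-base) == min(4, base)) is true, then count=0, then result=1, then (turn=2), then result=2, then (idx=0), then result=4, then (idx=1), then result=6, then (idx=2), then result=8, then (turn=3), then result=8, then (idx=0), then result=10, then (idx=1), then result=12, then (idx=2), then result=14, then (turn=4), then result=14, then (idx=0), then result=16, then (idx=1), then result=18, then (idx=2), then result=20, then (turn=5), then result=20, then (idx=0), then result=22, then (idx=1), then result=24, then (idx=2), then result=26, then result=0, then returns -1
after: scale=-1, then count=-1, then ((-base) == min(4, base)) is true, then count=0, then result=1, then (turn=2), then result=2, then result=4, then result=6, then result=8, then (turn=3), then result=8, then result=10, then result=12, then result=14, then (turn=4), then result=14, then result=16, then result=18, then result=20, then (turn=5), then result=20, then result=22, then result=24, then result=26, then result=0, then returns -3
verdict: not equivalent; witness: base=0, step=1


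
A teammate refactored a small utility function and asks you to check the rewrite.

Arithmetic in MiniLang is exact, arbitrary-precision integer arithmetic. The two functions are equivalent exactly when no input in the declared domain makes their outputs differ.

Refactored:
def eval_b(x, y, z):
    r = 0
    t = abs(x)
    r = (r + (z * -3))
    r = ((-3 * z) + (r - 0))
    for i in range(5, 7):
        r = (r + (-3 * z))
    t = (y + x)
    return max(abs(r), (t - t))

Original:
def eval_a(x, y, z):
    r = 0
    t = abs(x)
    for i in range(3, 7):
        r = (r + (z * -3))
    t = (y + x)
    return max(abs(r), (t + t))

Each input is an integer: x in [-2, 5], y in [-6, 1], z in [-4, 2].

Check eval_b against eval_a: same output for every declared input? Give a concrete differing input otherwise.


Evaluate both at x=0, y=1, z=0.
eval_a: r becomes 0; next t becomes 0; next at i=3:; next r becomes 0; next at i=4:; next r becomes 0; next at i=5:; next r becomes 0; next at i=6:; next r becomes 0; next t becomes 1; next final value 2
eval_b: r becomes 0; next t becomes 0; next r becomes 0; next r becomes 0; next at i=5:; next r becomes 0; next at i=6:; next r becomes 0; next t becomes 1; next final value 0
2 and 0 differ, so these are not the same function on this domain.
verdict: not equivalent; witness: x=0, y=1, z=0


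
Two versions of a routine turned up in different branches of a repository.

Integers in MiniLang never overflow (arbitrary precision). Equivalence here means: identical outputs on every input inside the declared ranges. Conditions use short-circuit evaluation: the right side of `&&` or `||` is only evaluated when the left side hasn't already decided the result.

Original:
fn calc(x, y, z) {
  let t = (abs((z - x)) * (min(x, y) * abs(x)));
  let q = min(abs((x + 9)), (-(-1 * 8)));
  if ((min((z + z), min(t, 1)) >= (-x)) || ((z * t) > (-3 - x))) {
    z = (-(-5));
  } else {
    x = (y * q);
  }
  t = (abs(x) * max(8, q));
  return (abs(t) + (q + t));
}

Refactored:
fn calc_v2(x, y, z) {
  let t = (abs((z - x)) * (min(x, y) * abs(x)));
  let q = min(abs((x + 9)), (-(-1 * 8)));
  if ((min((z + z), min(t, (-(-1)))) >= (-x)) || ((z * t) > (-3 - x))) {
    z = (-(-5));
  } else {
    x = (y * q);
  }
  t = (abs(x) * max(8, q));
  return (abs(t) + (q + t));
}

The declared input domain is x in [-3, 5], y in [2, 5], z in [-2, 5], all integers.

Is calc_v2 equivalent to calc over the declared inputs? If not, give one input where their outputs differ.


Comparing the listings, the differences include: same computation, different form.
One worked example (x=0, y=3, z=-1) — calc: t = 0; q = 8; ((min((z + z), min(t, 1)) >= (-x)) || ((z * t) > (-3 - x))) -> true; z = 5; t = 0; return 8; calc_v2: t = 0; q = 8; ((min((z + z), min(t, (-(-1)))) >= (-x)) || ((z * t) > (-3 - x))) -> true; z = 5; t = 0; return 8; agreement on 8.
Checked all 288 inputs in the declared domain: the outputs agree on every one.
verdict: equivalent


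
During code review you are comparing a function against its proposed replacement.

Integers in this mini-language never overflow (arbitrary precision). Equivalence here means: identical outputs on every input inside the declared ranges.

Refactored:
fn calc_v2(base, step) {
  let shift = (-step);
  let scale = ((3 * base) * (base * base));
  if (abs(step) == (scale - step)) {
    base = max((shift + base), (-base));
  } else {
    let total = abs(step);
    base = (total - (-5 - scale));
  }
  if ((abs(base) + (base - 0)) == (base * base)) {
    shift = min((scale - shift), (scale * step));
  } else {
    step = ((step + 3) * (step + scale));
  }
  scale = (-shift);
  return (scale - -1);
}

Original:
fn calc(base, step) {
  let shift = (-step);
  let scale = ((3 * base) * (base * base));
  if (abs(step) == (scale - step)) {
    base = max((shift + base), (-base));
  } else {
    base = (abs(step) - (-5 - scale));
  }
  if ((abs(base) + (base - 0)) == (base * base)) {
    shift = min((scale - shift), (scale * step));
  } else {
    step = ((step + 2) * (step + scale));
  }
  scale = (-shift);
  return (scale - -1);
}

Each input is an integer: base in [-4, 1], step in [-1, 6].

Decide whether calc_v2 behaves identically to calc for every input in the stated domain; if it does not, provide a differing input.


Although `2` became `3`, no input in the stated domain can expose it; all 48 inputs agree.
verdict: equivalent


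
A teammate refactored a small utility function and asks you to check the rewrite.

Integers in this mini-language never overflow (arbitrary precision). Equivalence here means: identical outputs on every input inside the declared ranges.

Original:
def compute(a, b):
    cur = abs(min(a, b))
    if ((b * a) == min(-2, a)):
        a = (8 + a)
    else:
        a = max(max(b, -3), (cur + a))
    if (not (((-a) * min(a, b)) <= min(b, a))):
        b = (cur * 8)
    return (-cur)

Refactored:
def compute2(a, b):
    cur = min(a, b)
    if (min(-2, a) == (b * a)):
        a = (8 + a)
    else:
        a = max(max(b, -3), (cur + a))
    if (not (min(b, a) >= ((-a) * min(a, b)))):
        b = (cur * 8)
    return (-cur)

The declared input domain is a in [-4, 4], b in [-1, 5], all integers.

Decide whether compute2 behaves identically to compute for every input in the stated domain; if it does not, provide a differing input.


Run the pair on a=-4, b=-1.
compute: cur=4, then ((b * a) == min(-2, a)) is false, then a=0, then (not (((-a) * min(a, b)) <= min(b, a))) is true, then b=32, then returns -4
compute2: cur=-4, then (min(-2, a) == (b * a)) is false, then a=-1, then (not (min(b, a) >= ((-a) * min(a, b)))) is false, then returns 4
-4 != 4, so the rewrite changes behavior.
verdict: not equivalent; witness: a=-4, b=-1


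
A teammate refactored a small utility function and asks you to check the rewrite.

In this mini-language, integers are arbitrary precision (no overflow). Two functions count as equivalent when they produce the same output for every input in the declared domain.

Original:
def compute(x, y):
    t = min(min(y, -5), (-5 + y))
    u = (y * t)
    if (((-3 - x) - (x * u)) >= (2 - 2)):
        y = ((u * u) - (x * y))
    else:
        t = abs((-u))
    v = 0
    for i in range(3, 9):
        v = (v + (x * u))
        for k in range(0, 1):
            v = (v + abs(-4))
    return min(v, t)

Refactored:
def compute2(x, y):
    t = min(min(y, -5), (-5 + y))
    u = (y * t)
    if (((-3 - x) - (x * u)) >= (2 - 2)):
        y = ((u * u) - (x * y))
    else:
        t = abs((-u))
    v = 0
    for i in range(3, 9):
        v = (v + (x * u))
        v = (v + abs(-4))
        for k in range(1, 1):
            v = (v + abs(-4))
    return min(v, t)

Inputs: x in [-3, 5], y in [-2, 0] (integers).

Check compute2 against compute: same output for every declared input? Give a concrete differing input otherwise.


Equivalent — the differences include constant usage differs; min/max/abs usage differs; loop structure differs; statement counts differ; arithmetic usage differs, yet no declared input distinguishes the two.
As a probe, take x=1, y=-2: compute runs t becomes -7; next u becomes 14; next (((-3 - x) - (x * u)) >= (2 - 2)) evaluates to false; next t becomes 14; next v becomes 0; next at i=3:; next v becomes 14; next at k=0:; next v becomes 18; next at i=4:; next v becomes 32; next at k=0:; next v becomes 36; next at i=5:; next v becomes 50; next at k=0:; next v becomes 54; next at i=6:; next v becomes 68; next at k=0:; next v becomes 72; next at i=7:; next v becomes 86; next at k=0:; next v becomes 90; next at i=8:; next v becomes 104; next at k=0:; next v becomes 108; next final value 14; compute2 runs t becomes -7; next u becomes 14; next (((-3 - x) - (x * u)) >= (2 - 2)) evaluates to false; next t becomes 14; next v becomes 0; next at i=3:; next v becomes 14; next v becomes 18; next k never enters its loop body; next at i=4:; next v becomes 32; next v becomes 36; next k never enters its loop body; next at i=5:; next v becomes 50; next v becomes 54; next k never enters its loop body; next at i=6:; next v becomes 68; next v becomes 72; next k never enters its loop body; next at i=7:; next v becomes 86; next v becomes 90; next k never enters its loop body; next at i=8:; next v becomes 104; next v becomes 108; next k never enters its loop body; next final value 14; both end at 14.
Across all 27 domain points the two functions coincide.
verdict: equivalent


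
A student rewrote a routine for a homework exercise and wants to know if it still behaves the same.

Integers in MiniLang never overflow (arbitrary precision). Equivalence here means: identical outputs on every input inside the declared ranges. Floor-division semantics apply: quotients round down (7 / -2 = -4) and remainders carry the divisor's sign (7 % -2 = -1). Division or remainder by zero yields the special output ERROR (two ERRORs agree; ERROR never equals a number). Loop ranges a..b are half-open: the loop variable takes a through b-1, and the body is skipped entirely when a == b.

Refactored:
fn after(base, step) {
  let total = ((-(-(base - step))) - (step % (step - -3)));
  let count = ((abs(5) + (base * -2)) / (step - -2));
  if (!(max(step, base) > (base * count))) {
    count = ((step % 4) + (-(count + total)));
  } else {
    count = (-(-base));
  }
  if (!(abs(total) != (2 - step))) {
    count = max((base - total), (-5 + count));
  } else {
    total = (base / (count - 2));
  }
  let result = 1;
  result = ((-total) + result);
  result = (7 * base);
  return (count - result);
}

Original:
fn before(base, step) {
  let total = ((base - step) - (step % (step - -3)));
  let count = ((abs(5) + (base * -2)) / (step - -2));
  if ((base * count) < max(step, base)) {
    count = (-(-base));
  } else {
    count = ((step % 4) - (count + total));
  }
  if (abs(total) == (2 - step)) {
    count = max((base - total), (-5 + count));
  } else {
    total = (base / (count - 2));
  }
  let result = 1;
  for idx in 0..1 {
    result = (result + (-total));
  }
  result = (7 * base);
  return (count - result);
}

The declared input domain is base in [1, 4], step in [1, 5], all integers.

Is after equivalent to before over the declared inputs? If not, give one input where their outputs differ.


Equivalent — the differences include comparison usage differs; statement counts differ; arithmetic usage differs; local variable names differ; boolean connective usage differs; loop structure differs, yet no declared input distinguishes the two.
Spot check at base=3, step=5 — before: total=-7, then count=-1, then ((base * count) < max(step, base)) is true, then count=3, then (abs(total) == (2 - step)) is false, then total=3, then result=1, then (idx=0), then result=-2, then result=21, then returns -18. after: total=-7, then count=-1, then (!(max(step, base) > (base * count))) is false, then count=3, then (!(abs(total) != (2 - step))) is false, then total=3, then result=1, then result=-2, then result=21, then returns -18. Both give -18.
An exhaustive pass over the 20 declared inputs shows identical outputs.
verdict: equivalent


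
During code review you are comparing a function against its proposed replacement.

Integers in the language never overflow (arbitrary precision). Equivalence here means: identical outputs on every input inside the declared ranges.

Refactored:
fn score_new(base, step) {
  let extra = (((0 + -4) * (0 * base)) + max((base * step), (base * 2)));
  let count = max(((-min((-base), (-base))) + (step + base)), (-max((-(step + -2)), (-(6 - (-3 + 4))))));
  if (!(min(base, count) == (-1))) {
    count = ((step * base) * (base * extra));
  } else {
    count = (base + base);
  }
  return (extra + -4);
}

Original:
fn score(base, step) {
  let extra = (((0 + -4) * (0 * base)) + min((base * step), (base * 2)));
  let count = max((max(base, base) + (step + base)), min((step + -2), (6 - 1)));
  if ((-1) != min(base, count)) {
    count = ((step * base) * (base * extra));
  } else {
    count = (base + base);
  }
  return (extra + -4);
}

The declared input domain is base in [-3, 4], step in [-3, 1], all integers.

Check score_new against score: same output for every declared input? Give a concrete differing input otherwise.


At base=-3, step=-3: score gives -10, score_new gives 5.
verdict: not equivalent; witness: base=-3, step=-3


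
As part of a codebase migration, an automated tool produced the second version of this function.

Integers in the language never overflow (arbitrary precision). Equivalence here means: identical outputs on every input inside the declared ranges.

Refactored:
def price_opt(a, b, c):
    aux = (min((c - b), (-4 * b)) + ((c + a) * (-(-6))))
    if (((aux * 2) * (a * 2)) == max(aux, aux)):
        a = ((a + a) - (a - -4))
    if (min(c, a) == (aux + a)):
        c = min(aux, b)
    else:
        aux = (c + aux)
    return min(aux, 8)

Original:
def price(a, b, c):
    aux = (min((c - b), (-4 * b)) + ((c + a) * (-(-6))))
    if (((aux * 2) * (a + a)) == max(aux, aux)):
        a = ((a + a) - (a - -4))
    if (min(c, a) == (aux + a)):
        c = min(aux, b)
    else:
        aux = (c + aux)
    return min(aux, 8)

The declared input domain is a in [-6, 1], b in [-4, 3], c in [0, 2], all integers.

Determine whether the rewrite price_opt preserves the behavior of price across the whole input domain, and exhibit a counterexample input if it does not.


Changes here: arithmetic usage differs; and constant usage differs; the full 192-point sweep finds no disagreement.
verdict: equivalent


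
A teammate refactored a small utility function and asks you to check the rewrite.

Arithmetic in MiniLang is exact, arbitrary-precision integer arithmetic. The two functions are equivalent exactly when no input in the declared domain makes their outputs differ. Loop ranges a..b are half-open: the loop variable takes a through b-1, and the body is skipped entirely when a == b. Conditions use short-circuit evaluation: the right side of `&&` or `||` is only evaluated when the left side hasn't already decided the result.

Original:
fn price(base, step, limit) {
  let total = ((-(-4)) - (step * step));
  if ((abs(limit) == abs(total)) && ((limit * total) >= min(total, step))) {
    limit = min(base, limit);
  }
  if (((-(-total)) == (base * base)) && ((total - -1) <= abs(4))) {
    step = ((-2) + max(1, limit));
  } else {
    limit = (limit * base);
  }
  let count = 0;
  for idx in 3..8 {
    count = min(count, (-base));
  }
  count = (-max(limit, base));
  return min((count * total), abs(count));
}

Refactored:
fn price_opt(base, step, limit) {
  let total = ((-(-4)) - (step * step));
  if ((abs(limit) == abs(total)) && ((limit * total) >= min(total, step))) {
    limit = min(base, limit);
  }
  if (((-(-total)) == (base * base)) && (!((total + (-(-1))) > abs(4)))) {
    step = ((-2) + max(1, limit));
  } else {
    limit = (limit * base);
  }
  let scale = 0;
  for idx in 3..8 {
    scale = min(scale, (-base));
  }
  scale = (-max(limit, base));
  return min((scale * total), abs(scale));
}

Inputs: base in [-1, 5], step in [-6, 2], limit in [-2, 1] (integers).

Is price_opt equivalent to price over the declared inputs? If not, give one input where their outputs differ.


Although comparison usage differs; also arithmetic usage differs; also local variable names differ; also boolean connective usage differs, 252/252 inputs agree.
verdict: equivalent


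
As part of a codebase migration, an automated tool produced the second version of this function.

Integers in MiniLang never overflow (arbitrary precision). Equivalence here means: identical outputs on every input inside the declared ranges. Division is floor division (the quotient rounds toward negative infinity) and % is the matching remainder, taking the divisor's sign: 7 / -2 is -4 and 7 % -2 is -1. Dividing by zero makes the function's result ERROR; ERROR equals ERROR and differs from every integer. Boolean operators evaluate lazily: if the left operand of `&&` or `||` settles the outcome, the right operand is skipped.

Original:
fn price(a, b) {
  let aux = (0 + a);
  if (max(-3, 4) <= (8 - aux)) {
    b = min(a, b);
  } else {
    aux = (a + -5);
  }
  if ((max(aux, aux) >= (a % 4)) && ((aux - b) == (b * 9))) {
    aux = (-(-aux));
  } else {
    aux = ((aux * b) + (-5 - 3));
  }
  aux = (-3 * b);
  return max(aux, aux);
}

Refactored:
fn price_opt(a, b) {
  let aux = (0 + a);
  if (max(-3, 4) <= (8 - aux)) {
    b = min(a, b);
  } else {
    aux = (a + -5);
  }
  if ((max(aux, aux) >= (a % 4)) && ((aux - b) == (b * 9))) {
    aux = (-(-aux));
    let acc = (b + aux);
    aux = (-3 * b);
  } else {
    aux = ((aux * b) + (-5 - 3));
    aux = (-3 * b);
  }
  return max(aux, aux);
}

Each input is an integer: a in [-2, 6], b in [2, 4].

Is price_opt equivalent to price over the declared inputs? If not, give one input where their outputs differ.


Equivalent — the differences include local variable names differ; and constant usage differs; and arithmetic usage differs; and statement counts differ, yet no declared input distinguishes the two.
One worked example (a=0, b=2) — price: aux becomes 0; next (max(-3, 4) <= (8 - aux)) evaluates to true; next b becomes 0; next ((max(aux, aux) >= (a % 4)) && ((aux - b) == (b * 9))) evaluates to true; next aux becomes 0; next aux becomes 0; next final value 0; price_opt: aux becomes 0; next (max(-3, 4) <= (8 - aux)) evaluates to true; next b becomes 0; next ((max(aux, aux) >= (a % 4)) && ((aux - b) == (b * 9))) evaluates to true; next aux becomes 0; next acc becomes 0; next aux becomes 0; next final value 0; agreement on 0.
Every one of the 27 inputs gives matching results.
verdict: equivalent


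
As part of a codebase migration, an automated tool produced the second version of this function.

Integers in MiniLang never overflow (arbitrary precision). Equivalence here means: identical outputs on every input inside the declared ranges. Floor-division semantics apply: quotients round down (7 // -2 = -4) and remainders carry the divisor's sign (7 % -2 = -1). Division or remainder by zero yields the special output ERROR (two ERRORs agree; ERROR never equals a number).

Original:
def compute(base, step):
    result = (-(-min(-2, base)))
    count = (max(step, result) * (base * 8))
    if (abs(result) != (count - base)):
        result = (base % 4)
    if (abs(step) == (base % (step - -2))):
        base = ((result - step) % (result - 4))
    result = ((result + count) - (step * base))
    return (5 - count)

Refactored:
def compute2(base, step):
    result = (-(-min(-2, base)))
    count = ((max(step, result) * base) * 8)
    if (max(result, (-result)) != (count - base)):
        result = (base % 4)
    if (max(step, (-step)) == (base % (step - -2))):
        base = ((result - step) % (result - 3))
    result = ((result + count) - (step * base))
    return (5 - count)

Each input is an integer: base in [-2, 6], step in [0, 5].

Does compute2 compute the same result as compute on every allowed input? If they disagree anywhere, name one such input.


Consider the input base=3, step=3.
compute: result := -2 | count := 72 | (abs(result) != (count - base)): true | result := 3 | (abs(step) == (base % (step - -2))): true | base := 0 | result := 75 | result -67
compute2: result := -2 | count := 72 | (max(result, (-result)) != (count - base)): true | result := 3 | (max(step, (-step)) == (base % (step - -2))): true | divide-by-zero, output ERROR
-67 against ERROR: the behavior changed.
verdict: not equivalent; witness: base=3, step=3


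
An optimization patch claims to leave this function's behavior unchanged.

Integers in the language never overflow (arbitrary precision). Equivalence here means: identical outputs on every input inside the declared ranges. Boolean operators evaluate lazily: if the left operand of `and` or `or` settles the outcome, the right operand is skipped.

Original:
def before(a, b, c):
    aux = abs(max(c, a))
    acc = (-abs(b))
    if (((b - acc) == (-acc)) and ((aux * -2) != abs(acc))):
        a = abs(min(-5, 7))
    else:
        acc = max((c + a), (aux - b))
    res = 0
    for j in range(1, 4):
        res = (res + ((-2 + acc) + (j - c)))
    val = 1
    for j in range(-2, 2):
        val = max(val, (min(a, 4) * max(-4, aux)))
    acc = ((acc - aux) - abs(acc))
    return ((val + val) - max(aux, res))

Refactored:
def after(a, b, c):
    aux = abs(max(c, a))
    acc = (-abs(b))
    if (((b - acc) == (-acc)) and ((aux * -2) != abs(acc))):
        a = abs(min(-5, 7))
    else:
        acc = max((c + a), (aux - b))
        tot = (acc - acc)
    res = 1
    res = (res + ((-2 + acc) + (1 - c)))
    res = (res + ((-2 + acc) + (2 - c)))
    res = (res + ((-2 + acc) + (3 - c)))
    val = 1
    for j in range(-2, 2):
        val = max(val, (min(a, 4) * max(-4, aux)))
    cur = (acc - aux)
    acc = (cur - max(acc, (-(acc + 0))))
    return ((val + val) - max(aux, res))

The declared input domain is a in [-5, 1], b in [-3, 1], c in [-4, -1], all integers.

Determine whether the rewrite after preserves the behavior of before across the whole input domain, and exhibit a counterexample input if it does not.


Evaluate both at a=-5, b=-3, c=-4.
before: aux := 4 | acc := -3 | (((b - acc) == (-acc)) and ((aux * -2) != abs(acc))): false | acc := 7 | res := 0 | iter j=1: | res := 10 | iter j=2: | res := 21 | iter j=3: | res := 33 | val := 1 | iter j=-2: | val := 1 | iter j=-1: | val := 1 | iter j=0: | val := 1 | iter j=1: | val := 1 | acc := -4 | result -31
after: aux := 4 | acc := -3 | (((b - acc) == (-acc)) and ((aux * -2) != abs(acc))): false | acc := 7 | tot := 0 | res := 1 | res := 11 | res := 22 | res := 34 | val := 1 | iter j=-2: | val := 1 | iter j=-1: | val := 1 | iter j=0: | val := 1 | iter j=1: | val := 1 | cur := 3 | acc := -4 | result -32
-31 vs -32 — the two versions disagree here.
verdict: not equivalent; witness: a=-5, b=-3, c=-4


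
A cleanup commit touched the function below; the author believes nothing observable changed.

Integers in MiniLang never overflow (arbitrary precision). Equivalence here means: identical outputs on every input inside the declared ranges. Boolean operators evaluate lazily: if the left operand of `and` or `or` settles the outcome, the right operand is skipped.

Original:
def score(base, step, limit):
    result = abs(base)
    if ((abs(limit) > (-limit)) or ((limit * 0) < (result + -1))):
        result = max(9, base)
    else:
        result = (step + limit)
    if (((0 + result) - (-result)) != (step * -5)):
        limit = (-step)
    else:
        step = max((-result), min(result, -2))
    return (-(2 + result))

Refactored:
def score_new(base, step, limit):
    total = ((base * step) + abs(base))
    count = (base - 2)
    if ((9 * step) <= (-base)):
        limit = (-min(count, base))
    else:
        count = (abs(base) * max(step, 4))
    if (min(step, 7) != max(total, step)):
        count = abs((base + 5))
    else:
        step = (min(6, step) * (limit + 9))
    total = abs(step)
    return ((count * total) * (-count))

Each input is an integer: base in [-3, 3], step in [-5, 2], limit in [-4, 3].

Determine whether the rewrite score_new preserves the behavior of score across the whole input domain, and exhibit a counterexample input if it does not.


Take base=-3, step=-5, limit=-4.
score: result := 3 | ((abs(limit) > (-limit)) or ((limit * 0) < (result + -1))): true | result := 9 | (((0 + result) - (-result)) != (step * -5)): true | limit := 5 | result -11
score_new: total := 18 | count := -5 | ((9 * step) <= (-base)): true | limit := 5 | (min(step, 7) != max(total, step)): true | count := 2 | total := 5 | result -20
-11 and -20 differ, so these are not the same function on this domain.
verdict: not equivalent; witness: base=-3, step=-5, limit=-4


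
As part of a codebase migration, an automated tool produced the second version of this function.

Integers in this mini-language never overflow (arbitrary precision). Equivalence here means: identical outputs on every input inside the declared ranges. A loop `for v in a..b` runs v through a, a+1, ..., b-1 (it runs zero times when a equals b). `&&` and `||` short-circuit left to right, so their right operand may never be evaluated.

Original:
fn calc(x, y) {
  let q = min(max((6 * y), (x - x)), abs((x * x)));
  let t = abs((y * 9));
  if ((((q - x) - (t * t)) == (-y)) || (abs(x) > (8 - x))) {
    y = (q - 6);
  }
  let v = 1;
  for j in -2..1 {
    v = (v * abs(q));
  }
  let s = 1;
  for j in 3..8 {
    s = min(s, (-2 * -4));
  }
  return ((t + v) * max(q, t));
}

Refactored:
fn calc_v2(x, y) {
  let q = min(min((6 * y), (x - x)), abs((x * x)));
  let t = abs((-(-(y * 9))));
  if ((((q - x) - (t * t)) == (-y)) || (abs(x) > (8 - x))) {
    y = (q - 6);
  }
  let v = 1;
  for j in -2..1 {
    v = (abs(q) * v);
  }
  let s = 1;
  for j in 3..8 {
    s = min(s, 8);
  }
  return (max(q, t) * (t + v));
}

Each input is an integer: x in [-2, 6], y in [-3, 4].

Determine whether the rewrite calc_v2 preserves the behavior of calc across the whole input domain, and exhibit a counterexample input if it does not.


Not equivalent: x=-2, y=-3 separates them (729 vs 158193).
calc: q := 0 | t := 27 | ((((q - x) - (t * t)) == (-y)) || (abs(x) > (8 - x))): false | v := 1 | iter j=-2: | v := 0 | iter j=-1: | v := 0 | iter j=0: | v := 0 | s := 1 | iter j=3: | s := 1 | iter j=4: | s := 1 | iter j=5: | s := 1 | iter j=6: | s := 1 | iter j=7: | s := 1 | result 729
calc_v2: q := -18 | t := 27 | ((((q - x) - (t * t)) == (-y)) || (abs(x) > (8 - x))): false | v := 1 | iter j=-2: | v := 18 | iter j=-1: | v := 324 | iter j=0: | v := 5832 | s := 1 | iter j=3: | s := 1 | iter j=4: | s := 1 | iter j=5: | s := 1 | iter j=6: | s := 1 | iter j=7: | s := 1 | result 158193
verdict: not equivalent; witness: x=-2, y=-3


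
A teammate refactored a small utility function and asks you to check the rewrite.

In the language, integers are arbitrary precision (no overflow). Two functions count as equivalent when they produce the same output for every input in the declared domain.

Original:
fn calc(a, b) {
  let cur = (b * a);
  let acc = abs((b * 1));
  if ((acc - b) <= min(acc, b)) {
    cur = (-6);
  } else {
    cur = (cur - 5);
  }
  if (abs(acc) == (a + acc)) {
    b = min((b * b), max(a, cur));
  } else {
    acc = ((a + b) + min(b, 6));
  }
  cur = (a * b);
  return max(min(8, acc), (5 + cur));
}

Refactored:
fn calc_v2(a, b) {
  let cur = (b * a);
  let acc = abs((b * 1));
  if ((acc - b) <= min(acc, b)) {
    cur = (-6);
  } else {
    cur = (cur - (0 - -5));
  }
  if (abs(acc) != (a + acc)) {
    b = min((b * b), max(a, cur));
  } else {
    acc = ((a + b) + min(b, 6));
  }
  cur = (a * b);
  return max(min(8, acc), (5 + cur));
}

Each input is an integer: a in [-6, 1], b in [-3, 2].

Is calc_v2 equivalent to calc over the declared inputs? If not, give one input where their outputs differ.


There is a counterexample at a=-6, b=-3: 23 on one side, 3 on the other.
calc: cur=18, then acc=3, then ((acc - b) <= min(acc, b)) is false, then cur=13, then (abs(acc) == (a + acc)) is false, then acc=-12, then cur=18, then returns 23
calc_v2: cur=18, then acc=3, then ((acc - b) <= min(acc, b)) is false, then cur=13, then (abs(acc) != (a + acc)) is true, then b=9, then cur=-54, then returns 3
verdict: not equivalent; witness: a=-6, b=-3


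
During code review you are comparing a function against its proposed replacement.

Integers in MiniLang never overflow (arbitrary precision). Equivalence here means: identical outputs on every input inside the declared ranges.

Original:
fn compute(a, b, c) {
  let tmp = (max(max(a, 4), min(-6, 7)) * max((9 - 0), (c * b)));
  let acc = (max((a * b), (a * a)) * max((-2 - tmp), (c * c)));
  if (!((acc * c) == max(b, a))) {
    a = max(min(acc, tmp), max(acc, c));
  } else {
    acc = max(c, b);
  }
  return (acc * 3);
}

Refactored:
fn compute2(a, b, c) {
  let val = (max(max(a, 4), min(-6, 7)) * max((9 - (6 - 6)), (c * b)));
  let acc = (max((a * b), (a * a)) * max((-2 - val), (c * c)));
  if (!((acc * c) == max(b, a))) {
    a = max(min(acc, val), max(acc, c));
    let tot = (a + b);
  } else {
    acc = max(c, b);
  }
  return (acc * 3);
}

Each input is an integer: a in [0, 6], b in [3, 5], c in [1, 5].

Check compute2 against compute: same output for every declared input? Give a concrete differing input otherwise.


This is a faithful refactor — local variable names differ; also statement counts differ; also constant usage differs; also arithmetic usage differs, but the computed results match everywhere.
Tracing a=1, b=4, c=2: compute: tmp becomes 36; next acc becomes 16; next (!((acc * c) == max(b, a))) evaluates to true; next a becomes 16; next final value 48 | compute2: val becomes 36; next acc becomes 16; next (!((acc * c) == max(b, a))) evaluates to true; next a becomes 16; next tot becomes 20; next final value 48 — matching result 48.
Every one of the 105 inputs gives matching results.
verdict: equivalent


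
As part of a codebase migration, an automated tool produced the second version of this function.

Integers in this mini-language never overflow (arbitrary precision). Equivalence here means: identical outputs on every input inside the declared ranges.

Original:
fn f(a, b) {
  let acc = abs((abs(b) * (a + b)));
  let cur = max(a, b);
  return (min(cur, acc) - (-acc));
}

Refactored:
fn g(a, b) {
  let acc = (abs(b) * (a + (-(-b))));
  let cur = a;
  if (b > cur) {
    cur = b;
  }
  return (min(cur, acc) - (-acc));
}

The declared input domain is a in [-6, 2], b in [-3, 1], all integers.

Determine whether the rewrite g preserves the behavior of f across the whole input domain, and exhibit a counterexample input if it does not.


Run the pair on a=-6, b=-3.
f: acc = 27; cur = -3; return 24
g: acc = -27; cur = -6; (b > cur) -> true; cur = -3; return -54
24 against -54: the behavior changed.
verdict: not equivalent; witness: a=-6, b=-3
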